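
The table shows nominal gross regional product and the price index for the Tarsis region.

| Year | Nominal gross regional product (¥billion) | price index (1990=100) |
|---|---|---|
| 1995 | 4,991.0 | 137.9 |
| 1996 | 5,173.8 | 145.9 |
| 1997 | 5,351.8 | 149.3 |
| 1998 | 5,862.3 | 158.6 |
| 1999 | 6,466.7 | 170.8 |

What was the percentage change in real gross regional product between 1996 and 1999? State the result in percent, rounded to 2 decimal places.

6.77%

Real gross regional product 1996 = 5173.8/1.459 = 3546.13.
Real gross regional product 1999 = 6466.7/1.708 = 3786.12.
Change = 3786.12/3546.13 − 1 = 0.0677.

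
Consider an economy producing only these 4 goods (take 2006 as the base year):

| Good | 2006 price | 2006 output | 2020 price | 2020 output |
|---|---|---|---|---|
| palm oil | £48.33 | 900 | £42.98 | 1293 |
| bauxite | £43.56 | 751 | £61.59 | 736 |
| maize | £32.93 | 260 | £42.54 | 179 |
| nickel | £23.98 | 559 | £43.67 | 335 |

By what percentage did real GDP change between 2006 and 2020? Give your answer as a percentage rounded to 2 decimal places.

10.49%

Real GDP 2006 = Nominal GDP 2006 = 48.33·900 + 43.56·751 + 32.93·260 + 23.98·559 = 98177.18.
Real GDP 2020 (at 2006 prices) = 48.33·1293 + 43.56·736 + 32.93·179 + 23.98·335 = 108478.62.
Real growth = 108478.62/98177.18 − 1 = 0.1049.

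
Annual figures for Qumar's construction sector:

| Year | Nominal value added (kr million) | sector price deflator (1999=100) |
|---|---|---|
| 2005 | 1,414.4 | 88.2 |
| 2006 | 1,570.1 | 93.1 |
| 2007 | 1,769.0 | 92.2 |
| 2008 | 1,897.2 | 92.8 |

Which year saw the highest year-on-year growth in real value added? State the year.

2006: real = 1570.1/0.931 = 1686.47; growth vs 2005 (1603.63) = 5.17%.
2007: real = 1769.0/0.922 = 1918.66; growth vs 2006 (1686.47) = 13.77%.
2008: real = 1897.2/0.928 = 2044.40; growth vs 2007 (1918.66) = 6.55%.

2007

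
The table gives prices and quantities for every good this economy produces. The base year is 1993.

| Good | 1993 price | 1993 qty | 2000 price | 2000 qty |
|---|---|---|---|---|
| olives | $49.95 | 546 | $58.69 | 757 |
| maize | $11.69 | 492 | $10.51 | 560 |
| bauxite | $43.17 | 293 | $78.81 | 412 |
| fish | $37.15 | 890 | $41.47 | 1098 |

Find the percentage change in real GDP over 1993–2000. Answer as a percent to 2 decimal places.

Real GDP 1993 = Nominal GDP 1993 = 49.95·546 + 11.69·492 + 43.17·293 + 37.15·890 = 78736.49.
Real GDP 2000 (at 1993 prices) = 49.95·757 + 11.69·560 + 43.17·412 + 37.15·1098 = 102935.29.
Real growth = 102935.29/78736.49 − 1 = 0.3073.

30.73%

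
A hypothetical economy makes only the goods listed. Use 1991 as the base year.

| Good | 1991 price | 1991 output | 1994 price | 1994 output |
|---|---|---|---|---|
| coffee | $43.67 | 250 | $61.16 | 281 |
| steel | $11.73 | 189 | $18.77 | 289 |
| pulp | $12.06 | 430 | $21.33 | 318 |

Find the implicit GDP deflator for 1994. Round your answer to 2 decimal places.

150.76

Nominal GDP 1994 = 61.16·281 + 18.77·289 + 21.33·318 = 29393.43.
Real GDP 1994 (at 1991 prices) = 43.67·281 + 11.73·289 + 12.06·318 = 19496.32.
Deflator = Nominal/Real × 100 = 29393.43/19496.32 × 100 = 150.764.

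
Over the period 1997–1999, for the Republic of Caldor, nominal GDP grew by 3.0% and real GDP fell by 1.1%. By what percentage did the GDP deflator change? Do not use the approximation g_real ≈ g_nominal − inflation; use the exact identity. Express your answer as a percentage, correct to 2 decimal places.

(1 + g_nom) = (1 + g_real)(1 + π), so π = 1.0300 / 0.9890 − 1 = 0.04146.

4.15%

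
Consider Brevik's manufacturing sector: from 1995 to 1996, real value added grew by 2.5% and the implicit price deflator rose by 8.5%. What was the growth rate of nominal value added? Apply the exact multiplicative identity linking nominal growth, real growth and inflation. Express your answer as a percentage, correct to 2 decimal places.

(1 + g_nom) = (1 + g_real)(1 + π) = 1.0250 × 1.0850 = 1.11213.

11.21%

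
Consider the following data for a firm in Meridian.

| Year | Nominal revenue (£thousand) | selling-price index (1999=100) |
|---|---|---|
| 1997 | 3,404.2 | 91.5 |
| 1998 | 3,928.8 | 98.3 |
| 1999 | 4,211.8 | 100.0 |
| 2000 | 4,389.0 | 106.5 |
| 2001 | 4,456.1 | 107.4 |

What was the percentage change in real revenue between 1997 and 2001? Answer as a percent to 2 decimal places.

Real revenue 1997 = 3404.2/0.915 = 3720.44.
Real revenue 2001 = 4456.1/1.074 = 4149.07.
Change = 4149.07/3720.44 − 1 = 0.1152.

11.52%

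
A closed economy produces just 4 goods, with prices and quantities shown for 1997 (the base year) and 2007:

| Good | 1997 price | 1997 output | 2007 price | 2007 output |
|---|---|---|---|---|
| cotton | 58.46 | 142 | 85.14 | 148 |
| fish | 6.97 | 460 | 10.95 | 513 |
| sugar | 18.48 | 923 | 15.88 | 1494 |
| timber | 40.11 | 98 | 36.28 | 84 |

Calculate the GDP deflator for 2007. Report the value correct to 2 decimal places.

104.13

Nominal GDP 2007 = 85.14·148 + 10.95·513 + 15.88·1494 + 36.28·84 = 44990.31.
Real GDP 2007 (at 1997 prices) = 58.46·148 + 6.97·513 + 18.48·1494 + 40.11·84 = 43206.05.
Deflator = Nominal/Real × 100 = 44990.31/43206.05 × 100 = 104.130.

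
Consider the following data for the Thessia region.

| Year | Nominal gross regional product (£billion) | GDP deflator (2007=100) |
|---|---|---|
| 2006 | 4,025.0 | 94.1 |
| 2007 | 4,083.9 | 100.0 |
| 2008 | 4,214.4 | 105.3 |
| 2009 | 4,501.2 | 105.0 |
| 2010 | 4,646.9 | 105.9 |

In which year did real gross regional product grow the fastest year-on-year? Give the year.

2007: real = 4083.9/1.000 = 4083.90; growth vs 2006 (4277.36) = -4.52%.
2008: real = 4214.4/1.053 = 4002.28; growth vs 2007 (4083.90) = -2.00%.
2009: real = 4501.2/1.050 = 4286.86; growth vs 2008 (4002.28) = 7.11%.
2010: real = 4646.9/1.059 = 4388.01; growth vs 2009 (4286.86) = 2.36%.

2009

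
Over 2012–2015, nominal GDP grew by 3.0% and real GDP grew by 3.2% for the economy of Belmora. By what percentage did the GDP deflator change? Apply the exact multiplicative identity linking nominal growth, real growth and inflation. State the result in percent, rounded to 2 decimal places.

-0.19%

(1 + g_nom) = (1 + g_real)(1 + π), so π = 1.0300 / 1.0320 − 1 = -0.00194.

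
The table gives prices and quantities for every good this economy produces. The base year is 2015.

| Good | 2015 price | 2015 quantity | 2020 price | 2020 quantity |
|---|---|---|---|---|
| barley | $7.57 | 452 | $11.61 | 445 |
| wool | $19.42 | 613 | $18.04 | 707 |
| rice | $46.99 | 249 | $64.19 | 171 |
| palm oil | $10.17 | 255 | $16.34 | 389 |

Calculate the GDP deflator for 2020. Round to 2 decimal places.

Nominal GDP 2020 = 11.61·445 + 18.04·707 + 64.19·171 + 16.34·389 = 35253.48.
Real GDP 2020 (at 2015 prices) = 7.57·445 + 19.42·707 + 46.99·171 + 10.17·389 = 29090.01.
Deflator = Nominal/Real × 100 = 35253.48/29090.01 × 100 = 121.188.

121.19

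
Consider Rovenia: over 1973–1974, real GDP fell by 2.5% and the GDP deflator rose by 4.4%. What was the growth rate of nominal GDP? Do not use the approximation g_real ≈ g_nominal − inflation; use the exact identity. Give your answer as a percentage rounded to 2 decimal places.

1.79%

(1 + g_nom) = (1 + g_real)(1 + π) = 0.9750 × 1.0440 = 1.01790.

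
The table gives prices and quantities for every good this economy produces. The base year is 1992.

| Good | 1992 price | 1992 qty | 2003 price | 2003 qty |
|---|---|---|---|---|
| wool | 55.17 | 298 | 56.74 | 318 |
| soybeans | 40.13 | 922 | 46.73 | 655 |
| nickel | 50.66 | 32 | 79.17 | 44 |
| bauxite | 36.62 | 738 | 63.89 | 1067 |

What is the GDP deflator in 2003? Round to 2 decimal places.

Nominal GDP 2003 = 56.74·318 + 46.73·655 + 79.17·44 + 63.89·1067 = 120305.58.
Real GDP 2003 (at 1992 prices) = 55.17·318 + 40.13·655 + 50.66·44 + 36.62·1067 = 85131.79.
Deflator = Nominal/Real × 100 = 120305.58/85131.79 × 100 = 141.317.

141.32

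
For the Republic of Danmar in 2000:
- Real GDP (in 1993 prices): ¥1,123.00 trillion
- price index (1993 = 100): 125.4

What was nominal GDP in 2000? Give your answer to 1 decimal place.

¥1,408.2 trillion

Nominal GDP = Real × (price index/100) = 1123.00 × 1.254 = 1408.24.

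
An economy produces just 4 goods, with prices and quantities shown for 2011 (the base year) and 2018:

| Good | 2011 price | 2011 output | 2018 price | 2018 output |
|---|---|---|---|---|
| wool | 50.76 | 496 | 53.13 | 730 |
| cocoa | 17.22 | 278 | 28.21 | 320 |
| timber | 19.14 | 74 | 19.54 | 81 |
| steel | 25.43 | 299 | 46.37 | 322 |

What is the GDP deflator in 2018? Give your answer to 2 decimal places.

Nominal GDP 2018 = 53.13·730 + 28.21·320 + 19.54·81 + 46.37·322 = 64325.98.
Real GDP 2018 (at 2011 prices) = 50.76·730 + 17.22·320 + 19.14·81 + 25.43·322 = 52304.00.
Deflator = Nominal/Real × 100 = 64325.98/52304.00 × 100 = 122.985.

122.98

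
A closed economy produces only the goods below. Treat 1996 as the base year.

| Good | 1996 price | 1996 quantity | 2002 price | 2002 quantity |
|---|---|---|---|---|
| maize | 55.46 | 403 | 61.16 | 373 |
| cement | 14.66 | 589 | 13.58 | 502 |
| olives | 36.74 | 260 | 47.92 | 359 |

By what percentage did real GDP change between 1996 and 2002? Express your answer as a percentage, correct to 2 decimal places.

Real GDP 1996 = Nominal GDP 1996 = 55.46·403 + 14.66·589 + 36.74·260 = 40537.52.
Real GDP 2002 (at 1996 prices) = 55.46·373 + 14.66·502 + 36.74·359 = 41235.56.
Real growth = 41235.56/40537.52 − 1 = 0.0172.

1.72%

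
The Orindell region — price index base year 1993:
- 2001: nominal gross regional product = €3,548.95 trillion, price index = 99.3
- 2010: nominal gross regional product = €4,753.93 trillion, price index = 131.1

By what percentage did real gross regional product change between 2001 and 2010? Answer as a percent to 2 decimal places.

1.46%

Deflate each year: 2001 → 3548.95/0.993 = 3573.97; 2010 → 4753.93/1.311 = 3626.19.
So real gross regional product changed by 3626.19/3573.97 − 1 = 0.0146, i.e. 1.46%.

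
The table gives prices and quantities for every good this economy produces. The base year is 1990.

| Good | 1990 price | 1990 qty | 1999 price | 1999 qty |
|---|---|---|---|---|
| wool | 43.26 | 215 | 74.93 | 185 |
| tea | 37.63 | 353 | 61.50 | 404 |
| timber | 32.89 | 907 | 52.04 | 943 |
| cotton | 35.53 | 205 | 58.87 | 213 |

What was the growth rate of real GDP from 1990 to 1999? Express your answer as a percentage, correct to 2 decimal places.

3.50%

Real GDP 1990 = Nominal GDP 1990 = 43.26·215 + 37.63·353 + 32.89·907 + 35.53·205 = 59699.17.
Real GDP 1999 (at 1990 prices) = 43.26·185 + 37.63·404 + 32.89·943 + 35.53·213 = 61788.78.
Real growth = 61788.78/59699.17 − 1 = 0.0350.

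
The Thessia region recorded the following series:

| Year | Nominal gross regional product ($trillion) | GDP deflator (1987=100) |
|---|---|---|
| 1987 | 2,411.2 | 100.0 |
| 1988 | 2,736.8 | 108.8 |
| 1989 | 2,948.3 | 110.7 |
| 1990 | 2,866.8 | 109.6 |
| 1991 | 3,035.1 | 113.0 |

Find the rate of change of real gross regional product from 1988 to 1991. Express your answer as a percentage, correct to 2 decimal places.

Real gross regional product 1988 = 2736.8/1.088 = 2515.44.
Real gross regional product 1991 = 3035.1/1.130 = 2685.93.
Change = 2685.93/2515.44 − 1 = 0.0678.

6.78%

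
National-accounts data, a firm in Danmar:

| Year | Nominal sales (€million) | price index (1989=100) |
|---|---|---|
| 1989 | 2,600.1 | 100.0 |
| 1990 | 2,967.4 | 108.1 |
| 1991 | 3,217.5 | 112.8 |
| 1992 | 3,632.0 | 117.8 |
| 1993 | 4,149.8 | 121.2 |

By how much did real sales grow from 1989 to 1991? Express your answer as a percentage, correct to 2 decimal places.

Real sales 1989 = 2600.1/1.000 = 2600.10.
Real sales 1991 = 3217.5/1.128 = 2852.39.
Change = 2852.39/2600.10 − 1 = 0.0970.

9.70%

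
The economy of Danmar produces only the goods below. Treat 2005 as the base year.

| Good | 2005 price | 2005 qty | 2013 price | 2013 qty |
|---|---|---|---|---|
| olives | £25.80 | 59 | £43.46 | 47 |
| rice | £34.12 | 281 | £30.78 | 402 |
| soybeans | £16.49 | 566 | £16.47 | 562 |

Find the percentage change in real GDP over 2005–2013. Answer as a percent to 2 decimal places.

Real GDP 2005 = Nominal GDP 2005 = 25.80·59 + 34.12·281 + 16.49·566 = 20443.26.
Real GDP 2013 (at 2005 prices) = 25.80·47 + 34.12·402 + 16.49·562 = 24196.22.
Real growth = 24196.22/20443.26 − 1 = 0.1836.

18.36%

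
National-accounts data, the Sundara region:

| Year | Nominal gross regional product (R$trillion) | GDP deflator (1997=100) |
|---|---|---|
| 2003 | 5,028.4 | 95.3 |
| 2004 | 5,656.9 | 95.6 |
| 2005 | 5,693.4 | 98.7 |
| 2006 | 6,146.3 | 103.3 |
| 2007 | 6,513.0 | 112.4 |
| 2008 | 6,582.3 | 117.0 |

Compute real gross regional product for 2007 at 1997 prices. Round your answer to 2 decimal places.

Real gross regional product 2007 = 6513.0 / 1.124 = 5794.48.

R$5,794.48 trillion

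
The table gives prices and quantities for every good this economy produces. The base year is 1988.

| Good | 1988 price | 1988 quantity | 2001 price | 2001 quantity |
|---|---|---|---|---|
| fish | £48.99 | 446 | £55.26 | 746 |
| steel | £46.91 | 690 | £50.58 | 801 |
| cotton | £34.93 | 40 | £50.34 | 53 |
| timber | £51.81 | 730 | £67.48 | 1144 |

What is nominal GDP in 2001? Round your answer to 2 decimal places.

£161603.68

Nominal GDP 2001 = Σ (p_2001 × q_2001) = 55.26·746 + 50.58·801 + 50.34·53 + 67.48·1144 = 161603.68.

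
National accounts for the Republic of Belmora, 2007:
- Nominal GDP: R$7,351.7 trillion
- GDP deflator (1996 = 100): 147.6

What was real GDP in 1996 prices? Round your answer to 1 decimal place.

R$4,980.8 trillion

Real GDP = Nominal / (GDP deflator/100) = 7351.7 / 1.476 = 4980.83.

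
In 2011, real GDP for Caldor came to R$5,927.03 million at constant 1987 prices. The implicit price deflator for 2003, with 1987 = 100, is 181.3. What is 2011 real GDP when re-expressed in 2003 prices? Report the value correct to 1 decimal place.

Real GDP in 2003 prices = Real GDP in 1987 prices × (P_2003/P_1987) = 5927.03 × 1.813 = 10745.71.

R$10,745.7 million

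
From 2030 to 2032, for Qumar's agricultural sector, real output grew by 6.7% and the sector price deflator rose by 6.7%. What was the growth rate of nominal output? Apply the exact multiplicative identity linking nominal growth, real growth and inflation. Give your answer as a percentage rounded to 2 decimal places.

(1 + g_nom) = (1 + g_real)(1 + π) = 1.0670 × 1.0670 = 1.13849.

13.85%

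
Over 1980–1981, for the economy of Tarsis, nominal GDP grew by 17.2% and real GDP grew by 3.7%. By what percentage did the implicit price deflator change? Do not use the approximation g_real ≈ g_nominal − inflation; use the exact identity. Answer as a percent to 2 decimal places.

(1 + g_nom) = (1 + g_real)(1 + π), so π = 1.1720 / 1.0370 − 1 = 0.13018.

13.02%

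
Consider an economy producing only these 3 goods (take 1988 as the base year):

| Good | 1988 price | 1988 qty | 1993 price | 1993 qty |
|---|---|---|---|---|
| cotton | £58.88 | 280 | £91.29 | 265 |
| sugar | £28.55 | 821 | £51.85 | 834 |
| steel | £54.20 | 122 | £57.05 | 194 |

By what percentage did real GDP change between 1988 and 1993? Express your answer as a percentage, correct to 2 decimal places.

7.29%

Real GDP 1988 = Nominal GDP 1988 = 58.88·280 + 28.55·821 + 54.20·122 = 46538.35.
Real GDP 1993 (at 1988 prices) = 58.88·265 + 28.55·834 + 54.20·194 = 49928.70.
Real growth = 49928.70/46538.35 − 1 = 0.0729.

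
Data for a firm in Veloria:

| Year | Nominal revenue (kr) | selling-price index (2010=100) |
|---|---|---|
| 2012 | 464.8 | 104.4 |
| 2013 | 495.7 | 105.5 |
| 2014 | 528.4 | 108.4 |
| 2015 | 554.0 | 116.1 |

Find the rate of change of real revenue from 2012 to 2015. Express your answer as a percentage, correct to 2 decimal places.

Real revenue 2012 = 464.8/1.044 = 445.21.
Real revenue 2015 = 554.0/1.161 = 477.17.
Change = 477.17/445.21 − 1 = 0.0718.

7.18%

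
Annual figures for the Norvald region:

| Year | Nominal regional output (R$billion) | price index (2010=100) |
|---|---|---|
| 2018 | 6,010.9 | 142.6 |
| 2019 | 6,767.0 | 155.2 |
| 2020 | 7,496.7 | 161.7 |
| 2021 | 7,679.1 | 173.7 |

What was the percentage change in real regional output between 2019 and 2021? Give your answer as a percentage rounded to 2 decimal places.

Real regional output 2019 = 6767.0/1.552 = 4360.18.
Real regional output 2021 = 7679.1/1.737 = 4420.90.
Change = 4420.90/4360.18 − 1 = 0.0139.

1.39%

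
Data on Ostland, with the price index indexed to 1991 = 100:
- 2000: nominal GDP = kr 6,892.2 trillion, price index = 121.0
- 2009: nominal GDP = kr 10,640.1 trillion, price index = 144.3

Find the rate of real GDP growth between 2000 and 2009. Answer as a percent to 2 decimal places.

29.45%

Real GDP 2000 = 6892.2 / 1.210 = 5696.03.
Real GDP 2009 = 10640.1 / 1.443 = 7373.60.
Real growth = 7373.60 / 5696.03 − 1 = 0.2945.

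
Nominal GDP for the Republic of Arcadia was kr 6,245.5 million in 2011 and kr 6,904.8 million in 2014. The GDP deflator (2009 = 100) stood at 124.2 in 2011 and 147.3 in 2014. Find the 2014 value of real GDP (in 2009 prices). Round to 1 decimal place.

Real GDP = Nominal / (GDP deflator/100) = 6904.8 / 1.473 = 4687.58.

kr 4,687.6 million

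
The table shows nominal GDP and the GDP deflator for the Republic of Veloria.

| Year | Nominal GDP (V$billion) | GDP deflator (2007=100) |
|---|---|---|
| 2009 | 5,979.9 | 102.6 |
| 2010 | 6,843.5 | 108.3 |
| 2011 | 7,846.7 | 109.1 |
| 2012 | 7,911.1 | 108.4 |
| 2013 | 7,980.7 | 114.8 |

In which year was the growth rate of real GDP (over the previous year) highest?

2011

2010: real = 6843.5/1.083 = 6319.02; growth vs 2009 (5828.36) = 8.42%.
2011: real = 7846.7/1.091 = 7192.21; growth vs 2010 (6319.02) = 13.82%.
2012: real = 7911.1/1.084 = 7298.06; growth vs 2011 (7192.21) = 1.47%.
2013: real = 7980.7/1.148 = 6951.83; growth vs 2012 (7298.06) = -4.74%.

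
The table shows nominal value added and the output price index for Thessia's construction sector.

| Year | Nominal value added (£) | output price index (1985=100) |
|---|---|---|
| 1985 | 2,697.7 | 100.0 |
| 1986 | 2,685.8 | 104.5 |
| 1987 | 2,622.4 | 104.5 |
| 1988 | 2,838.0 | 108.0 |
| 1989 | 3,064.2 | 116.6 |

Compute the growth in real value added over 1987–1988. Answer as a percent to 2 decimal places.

4.71%

Real value added 1987 = 2622.4/1.045 = 2509.47.
Real value added 1988 = 2838.0/1.080 = 2627.78.
Change = 2627.78/2509.47 − 1 = 0.0471.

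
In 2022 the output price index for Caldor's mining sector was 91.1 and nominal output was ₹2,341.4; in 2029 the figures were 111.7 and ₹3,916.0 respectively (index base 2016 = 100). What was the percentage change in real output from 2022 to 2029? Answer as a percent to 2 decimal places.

36.41%

Real output 2022 = 2341.4 / 0.911 = 2570.14.
Real output 2029 = 3916.0 / 1.117 = 3505.82.
Real growth = 3505.82 / 2570.14 − 1 = 0.3641.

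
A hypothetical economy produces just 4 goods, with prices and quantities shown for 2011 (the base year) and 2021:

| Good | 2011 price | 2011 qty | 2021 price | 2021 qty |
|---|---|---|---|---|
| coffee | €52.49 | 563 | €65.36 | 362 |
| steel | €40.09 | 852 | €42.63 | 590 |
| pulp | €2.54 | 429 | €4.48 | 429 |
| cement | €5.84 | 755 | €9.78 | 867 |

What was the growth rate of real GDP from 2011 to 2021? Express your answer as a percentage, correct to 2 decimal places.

Real GDP 2011 = Nominal GDP 2011 = 52.49·563 + 40.09·852 + 2.54·429 + 5.84·755 = 69207.41.
Real GDP 2021 (at 2011 prices) = 52.49·362 + 40.09·590 + 2.54·429 + 5.84·867 = 48807.42.
Real growth = 48807.42/69207.41 − 1 = -0.2948.

-29.48%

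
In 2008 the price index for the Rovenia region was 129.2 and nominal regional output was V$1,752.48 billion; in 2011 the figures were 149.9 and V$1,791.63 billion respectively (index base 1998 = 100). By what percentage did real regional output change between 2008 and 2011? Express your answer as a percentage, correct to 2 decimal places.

-11.88%

Real regional output 2008 = 1752.48 / 1.292 = 1356.41.
Real regional output 2011 = 1791.63 / 1.499 = 1195.22.
Real growth = 1195.22 / 1356.41 − 1 = -0.1188.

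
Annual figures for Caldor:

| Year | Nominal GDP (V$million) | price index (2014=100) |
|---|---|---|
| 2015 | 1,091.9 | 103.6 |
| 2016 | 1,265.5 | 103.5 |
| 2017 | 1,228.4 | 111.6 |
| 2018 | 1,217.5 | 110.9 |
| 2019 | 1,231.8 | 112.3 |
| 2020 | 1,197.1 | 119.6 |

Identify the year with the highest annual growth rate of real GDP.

2016

2016: real = 1265.5/1.035 = 1222.71; growth vs 2015 (1053.96) = 16.01%.
2017: real = 1228.4/1.116 = 1100.72; growth vs 2016 (1222.71) = -9.98%.
2018: real = 1217.5/1.109 = 1097.84; growth vs 2017 (1100.72) = -0.26%.
2019: real = 1231.8/1.123 = 1096.88; growth vs 2018 (1097.84) = -0.09%.
2020: real = 1197.1/1.196 = 1000.92; growth vs 2019 (1096.88) = -8.75%.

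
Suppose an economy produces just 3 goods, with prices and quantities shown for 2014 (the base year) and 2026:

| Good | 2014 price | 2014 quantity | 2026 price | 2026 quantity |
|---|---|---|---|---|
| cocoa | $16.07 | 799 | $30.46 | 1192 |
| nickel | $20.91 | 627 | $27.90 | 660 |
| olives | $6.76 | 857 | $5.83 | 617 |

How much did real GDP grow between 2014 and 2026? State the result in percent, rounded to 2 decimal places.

Real GDP 2014 = Nominal GDP 2014 = 16.07·799 + 20.91·627 + 6.76·857 = 31743.82.
Real GDP 2026 (at 2014 prices) = 16.07·1192 + 20.91·660 + 6.76·617 = 37126.96.
Real growth = 37126.96/31743.82 − 1 = 0.1696.

16.96%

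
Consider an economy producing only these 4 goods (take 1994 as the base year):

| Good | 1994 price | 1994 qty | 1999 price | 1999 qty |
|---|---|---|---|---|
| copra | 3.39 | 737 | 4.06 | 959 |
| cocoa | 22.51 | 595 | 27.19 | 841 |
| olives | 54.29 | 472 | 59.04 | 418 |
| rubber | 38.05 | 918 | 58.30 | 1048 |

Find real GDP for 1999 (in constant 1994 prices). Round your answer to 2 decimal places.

84751.54

Real GDP 1999 = Σ (p_1994 × q_1999) = 3.39·959 + 22.51·841 + 54.29·418 + 38.05·1048 = 84751.54.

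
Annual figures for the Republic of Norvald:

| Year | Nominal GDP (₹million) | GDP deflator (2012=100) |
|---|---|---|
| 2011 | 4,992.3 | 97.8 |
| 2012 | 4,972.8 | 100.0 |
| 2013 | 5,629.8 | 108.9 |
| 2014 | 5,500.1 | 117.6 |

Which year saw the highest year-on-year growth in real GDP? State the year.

2012: real = 4972.8/1.000 = 4972.80; growth vs 2011 (5104.60) = -2.58%.
2013: real = 5629.8/1.089 = 5169.70; growth vs 2012 (4972.80) = 3.96%.
2014: real = 5500.1/1.176 = 4676.96; growth vs 2013 (5169.70) = -9.53%.

2013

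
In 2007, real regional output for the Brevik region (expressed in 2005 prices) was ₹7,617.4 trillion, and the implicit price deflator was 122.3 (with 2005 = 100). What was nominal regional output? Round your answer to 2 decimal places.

Nominal regional output = Real × (implicit price deflator/100) = 7617.4 × 1.223 = 9316.08.

₹9,316.08 trillion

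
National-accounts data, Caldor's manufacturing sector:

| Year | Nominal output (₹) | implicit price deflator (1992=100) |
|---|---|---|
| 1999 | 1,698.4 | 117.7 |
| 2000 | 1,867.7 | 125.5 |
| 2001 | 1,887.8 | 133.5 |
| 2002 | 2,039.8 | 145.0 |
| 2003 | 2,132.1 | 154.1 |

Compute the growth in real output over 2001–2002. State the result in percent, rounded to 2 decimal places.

-0.52%

Real output 2001 = 1887.8/1.335 = 1414.08.
Real output 2002 = 2039.8/1.450 = 1406.76.
Change = 1406.76/1414.08 − 1 = -0.0052.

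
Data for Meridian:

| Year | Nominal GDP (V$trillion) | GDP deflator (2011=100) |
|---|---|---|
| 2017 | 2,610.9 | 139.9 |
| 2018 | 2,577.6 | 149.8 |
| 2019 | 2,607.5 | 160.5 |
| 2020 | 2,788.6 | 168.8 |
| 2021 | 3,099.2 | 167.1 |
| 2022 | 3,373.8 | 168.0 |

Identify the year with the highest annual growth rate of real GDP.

2021

2018: real = 2577.6/1.498 = 1720.69; growth vs 2017 (1866.26) = -7.80%.
2019: real = 2607.5/1.605 = 1624.61; growth vs 2018 (1720.69) = -5.58%.
2020: real = 2788.6/1.688 = 1652.01; growth vs 2019 (1624.61) = 1.69%.
2021: real = 3099.2/1.671 = 1854.70; growth vs 2020 (1652.01) = 12.27%.
2022: real = 3373.8/1.680 = 2008.21; growth vs 2021 (1854.70) = 8.28%.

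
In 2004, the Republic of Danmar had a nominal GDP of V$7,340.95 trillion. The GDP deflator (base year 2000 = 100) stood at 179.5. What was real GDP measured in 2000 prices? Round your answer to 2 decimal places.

V$4,089.67 trillion

Real GDP = Nominal / (GDP deflator/100) = 7340.95 / 1.795 = 4089.67.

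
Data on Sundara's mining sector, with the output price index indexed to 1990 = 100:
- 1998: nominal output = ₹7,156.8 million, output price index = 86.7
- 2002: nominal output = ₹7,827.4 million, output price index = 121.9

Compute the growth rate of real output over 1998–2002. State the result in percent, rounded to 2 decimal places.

-22.21%

Deflate each year: 1998 → 7156.8/0.867 = 8254.67; 2002 → 7827.4/1.219 = 6421.16.
So real output changed by 6421.16/8254.67 − 1 = -0.2221, i.e. -22.21%.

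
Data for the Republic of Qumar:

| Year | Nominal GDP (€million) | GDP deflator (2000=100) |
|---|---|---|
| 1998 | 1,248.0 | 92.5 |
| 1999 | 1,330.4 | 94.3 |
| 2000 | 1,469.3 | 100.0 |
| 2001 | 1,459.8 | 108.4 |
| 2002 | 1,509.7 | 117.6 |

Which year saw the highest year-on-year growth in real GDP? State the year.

1999: real = 1330.4/0.943 = 1410.82; growth vs 1998 (1349.19) = 4.57%.
2000: real = 1469.3/1.000 = 1469.30; growth vs 1999 (1410.82) = 4.15%.
2001: real = 1459.8/1.084 = 1346.68; growth vs 2000 (1469.30) = -8.35%.
2002: real = 1509.7/1.176 = 1283.76; growth vs 2001 (1346.68) = -4.67%.

1999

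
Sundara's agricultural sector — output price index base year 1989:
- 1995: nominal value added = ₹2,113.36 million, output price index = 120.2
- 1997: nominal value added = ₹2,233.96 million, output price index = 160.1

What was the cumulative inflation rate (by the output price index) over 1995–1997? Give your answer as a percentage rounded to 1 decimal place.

33.2%

Price-level change = 160.1 / 120.2 − 1 = 0.3319.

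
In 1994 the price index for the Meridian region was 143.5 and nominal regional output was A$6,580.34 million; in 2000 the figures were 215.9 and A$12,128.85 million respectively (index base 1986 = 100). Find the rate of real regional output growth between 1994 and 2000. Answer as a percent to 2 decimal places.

Deflate each year: 1994 → 6580.34/1.435 = 4585.60; 2000 → 12128.85/2.159 = 5617.81.
So real regional output changed by 5617.81/4585.60 − 1 = 0.2251, i.e. 22.51%.

22.51%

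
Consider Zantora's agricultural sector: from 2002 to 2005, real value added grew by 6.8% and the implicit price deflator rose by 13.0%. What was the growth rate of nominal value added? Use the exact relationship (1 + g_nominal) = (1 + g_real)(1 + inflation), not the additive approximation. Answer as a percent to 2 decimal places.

(1 + g_nom) = (1 + g_real)(1 + π) = 1.0680 × 1.1300 = 1.20684.

20.68%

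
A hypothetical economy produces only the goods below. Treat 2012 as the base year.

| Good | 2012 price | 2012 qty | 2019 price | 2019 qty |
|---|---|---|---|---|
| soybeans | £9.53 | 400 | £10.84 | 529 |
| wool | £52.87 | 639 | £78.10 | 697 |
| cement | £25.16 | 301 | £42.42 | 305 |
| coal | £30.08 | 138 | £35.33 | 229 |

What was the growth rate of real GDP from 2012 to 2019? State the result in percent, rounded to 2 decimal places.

14.46%

Real GDP 2012 = Nominal GDP 2012 = 9.53·400 + 52.87·639 + 25.16·301 + 30.08·138 = 49320.13.
Real GDP 2019 (at 2012 prices) = 9.53·529 + 52.87·697 + 25.16·305 + 30.08·229 = 56453.88.
Real growth = 56453.88/49320.13 − 1 = 0.1446.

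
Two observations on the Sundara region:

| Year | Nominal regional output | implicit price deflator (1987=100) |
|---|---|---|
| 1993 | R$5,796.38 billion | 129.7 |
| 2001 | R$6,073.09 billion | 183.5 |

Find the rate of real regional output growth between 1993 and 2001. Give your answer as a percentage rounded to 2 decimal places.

Real regional output 1993 = 5796.38 / 1.297 = 4469.07.
Real regional output 2001 = 6073.09 / 1.835 = 3309.59.
Real growth = 3309.59 / 4469.07 − 1 = -0.2594.

-25.94%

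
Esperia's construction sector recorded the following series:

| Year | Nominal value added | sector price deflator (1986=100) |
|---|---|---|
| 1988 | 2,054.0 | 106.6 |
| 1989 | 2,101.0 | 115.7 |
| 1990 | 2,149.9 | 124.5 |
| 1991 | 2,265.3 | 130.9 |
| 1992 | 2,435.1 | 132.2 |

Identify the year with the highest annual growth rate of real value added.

1992

1989: real = 2101.0/1.157 = 1815.90; growth vs 1988 (1926.83) = -5.76%.
1990: real = 2149.9/1.245 = 1726.83; growth vs 1989 (1815.90) = -4.91%.
1991: real = 2265.3/1.309 = 1730.56; growth vs 1990 (1726.83) = 0.22%.
1992: real = 2435.1/1.322 = 1841.98; growth vs 1991 (1730.56) = 6.44%.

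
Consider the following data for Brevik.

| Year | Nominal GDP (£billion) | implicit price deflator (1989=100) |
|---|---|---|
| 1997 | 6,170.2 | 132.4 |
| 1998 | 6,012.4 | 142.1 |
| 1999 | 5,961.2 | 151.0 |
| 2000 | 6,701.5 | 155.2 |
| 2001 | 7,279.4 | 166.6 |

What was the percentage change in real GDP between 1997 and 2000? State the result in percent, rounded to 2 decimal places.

Real GDP 1997 = 6170.2/1.324 = 4660.27.
Real GDP 2000 = 6701.5/1.552 = 4317.98.
Change = 4317.98/4660.27 − 1 = -0.0734.

-7.34%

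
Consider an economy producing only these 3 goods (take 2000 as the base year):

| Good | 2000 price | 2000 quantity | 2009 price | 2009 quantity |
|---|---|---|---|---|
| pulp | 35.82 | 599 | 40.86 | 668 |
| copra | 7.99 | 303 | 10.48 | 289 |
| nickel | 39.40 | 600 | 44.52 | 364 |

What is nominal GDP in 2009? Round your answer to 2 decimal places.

46528.48

Nominal GDP 2009 = Σ (p_2009 × q_2009) = 40.86·668 + 10.48·289 + 44.52·364 = 46528.48.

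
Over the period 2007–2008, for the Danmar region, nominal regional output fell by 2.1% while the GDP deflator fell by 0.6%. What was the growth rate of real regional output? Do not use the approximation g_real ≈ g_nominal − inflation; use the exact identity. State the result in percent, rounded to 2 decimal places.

(1 + g_nom) = (1 + g_real)(1 + π), so g_real = 0.9790 / 0.9940 − 1 = -0.01509.

-1.51%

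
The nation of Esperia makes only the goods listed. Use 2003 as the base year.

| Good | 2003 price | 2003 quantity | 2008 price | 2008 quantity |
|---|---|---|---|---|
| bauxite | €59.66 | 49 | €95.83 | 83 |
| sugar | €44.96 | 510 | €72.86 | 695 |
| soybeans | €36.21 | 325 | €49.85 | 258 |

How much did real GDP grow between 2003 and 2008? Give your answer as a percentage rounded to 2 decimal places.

21.05%

Real GDP 2003 = Nominal GDP 2003 = 59.66·49 + 44.96·510 + 36.21·325 = 37621.19.
Real GDP 2008 (at 2003 prices) = 59.66·83 + 44.96·695 + 36.21·258 = 45541.16.
Real growth = 45541.16/37621.19 − 1 = 0.2105.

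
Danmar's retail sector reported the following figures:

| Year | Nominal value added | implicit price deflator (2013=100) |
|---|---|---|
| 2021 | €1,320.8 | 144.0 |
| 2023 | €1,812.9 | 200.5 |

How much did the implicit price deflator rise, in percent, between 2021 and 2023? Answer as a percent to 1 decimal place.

Price-level change = 200.5 / 144.0 − 1 = 0.3924.

39.2%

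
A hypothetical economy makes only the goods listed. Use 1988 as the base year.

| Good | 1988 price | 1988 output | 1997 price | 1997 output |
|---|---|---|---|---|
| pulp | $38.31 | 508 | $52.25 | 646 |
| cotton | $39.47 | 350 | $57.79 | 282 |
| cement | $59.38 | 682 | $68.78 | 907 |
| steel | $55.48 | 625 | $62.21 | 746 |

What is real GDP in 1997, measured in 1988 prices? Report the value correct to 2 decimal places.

$131124.54

Real GDP 1997 = Σ (p_1988 × q_1997) = 38.31·646 + 39.47·282 + 59.38·907 + 55.48·746 = 131124.54.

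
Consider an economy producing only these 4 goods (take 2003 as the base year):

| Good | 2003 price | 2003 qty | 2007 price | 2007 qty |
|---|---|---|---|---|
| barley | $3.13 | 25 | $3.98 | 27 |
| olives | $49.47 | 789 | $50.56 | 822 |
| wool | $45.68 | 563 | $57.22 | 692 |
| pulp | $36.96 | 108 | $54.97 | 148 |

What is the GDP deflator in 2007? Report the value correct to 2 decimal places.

114.87

Nominal GDP 2007 = 3.98·27 + 50.56·822 + 57.22·692 + 54.97·148 = 89399.58.
Real GDP 2007 (at 2003 prices) = 3.13·27 + 49.47·822 + 45.68·692 + 36.96·148 = 77829.49.
Deflator = Nominal/Real × 100 = 89399.58/77829.49 × 100 = 114.866.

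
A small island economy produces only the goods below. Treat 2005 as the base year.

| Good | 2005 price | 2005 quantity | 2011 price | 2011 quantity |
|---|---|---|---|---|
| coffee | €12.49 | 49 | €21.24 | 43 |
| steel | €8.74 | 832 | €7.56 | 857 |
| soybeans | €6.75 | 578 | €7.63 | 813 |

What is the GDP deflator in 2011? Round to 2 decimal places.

Nominal GDP 2011 = 21.24·43 + 7.56·857 + 7.63·813 = 13595.43.
Real GDP 2011 (at 2005 prices) = 12.49·43 + 8.74·857 + 6.75·813 = 13515.00.
Deflator = Nominal/Real × 100 = 13595.43/13515.00 × 100 = 100.595.

100.60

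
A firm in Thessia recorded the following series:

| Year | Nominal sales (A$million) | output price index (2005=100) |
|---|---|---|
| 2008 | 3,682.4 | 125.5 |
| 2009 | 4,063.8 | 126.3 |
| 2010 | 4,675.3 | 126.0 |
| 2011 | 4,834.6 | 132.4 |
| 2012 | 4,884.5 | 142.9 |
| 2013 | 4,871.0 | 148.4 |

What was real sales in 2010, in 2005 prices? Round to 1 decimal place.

Real sales 2010 = 4675.3 / 1.260 = 3710.56.

A$3,710.6 million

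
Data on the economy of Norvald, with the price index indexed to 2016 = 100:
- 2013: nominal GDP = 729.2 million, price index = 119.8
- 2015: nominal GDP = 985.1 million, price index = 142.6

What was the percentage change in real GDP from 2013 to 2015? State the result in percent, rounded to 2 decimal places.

13.49%

Real GDP 2013 = 729.2 / 1.198 = 608.68.
Real GDP 2015 = 985.1 / 1.426 = 690.81.
Real growth = 690.81 / 608.68 − 1 = 0.1349.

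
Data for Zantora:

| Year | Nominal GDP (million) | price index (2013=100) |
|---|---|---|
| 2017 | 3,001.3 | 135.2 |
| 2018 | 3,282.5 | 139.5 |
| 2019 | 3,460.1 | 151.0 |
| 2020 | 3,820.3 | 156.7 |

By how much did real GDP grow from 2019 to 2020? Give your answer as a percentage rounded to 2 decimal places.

Real GDP 2019 = 3460.1/1.510 = 2291.46.
Real GDP 2020 = 3820.3/1.567 = 2437.97.
Change = 2437.97/2291.46 − 1 = 0.0639.

6.39%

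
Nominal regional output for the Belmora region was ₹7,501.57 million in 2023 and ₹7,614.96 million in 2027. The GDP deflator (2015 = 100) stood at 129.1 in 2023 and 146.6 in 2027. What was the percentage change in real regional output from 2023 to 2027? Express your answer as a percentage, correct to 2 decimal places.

-10.61%

Deflate each year: 2023 → 7501.57/1.291 = 5810.67; 2027 → 7614.96/1.466 = 5194.38.
So real regional output changed by 5194.38/5810.67 − 1 = -0.1061, i.e. -10.61%.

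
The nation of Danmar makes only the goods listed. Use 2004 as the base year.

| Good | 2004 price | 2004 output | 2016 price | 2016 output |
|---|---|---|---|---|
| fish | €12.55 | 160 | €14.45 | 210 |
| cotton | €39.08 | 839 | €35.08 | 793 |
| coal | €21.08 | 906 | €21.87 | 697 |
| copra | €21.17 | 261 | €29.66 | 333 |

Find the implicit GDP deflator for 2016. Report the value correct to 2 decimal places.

Nominal GDP 2016 = 14.45·210 + 35.08·793 + 21.87·697 + 29.66·333 = 55973.11.
Real GDP 2016 (at 2004 prices) = 12.55·210 + 39.08·793 + 21.08·697 + 21.17·333 = 55368.31.
Deflator = Nominal/Real × 100 = 55973.11/55368.31 × 100 = 101.092.

101.09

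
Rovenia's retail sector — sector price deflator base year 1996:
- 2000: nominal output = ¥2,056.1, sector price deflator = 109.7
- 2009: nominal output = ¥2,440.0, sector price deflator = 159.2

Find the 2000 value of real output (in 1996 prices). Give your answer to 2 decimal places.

Real output = Nominal / (sector price deflator/100) = 2056.1 / 1.097 = 1874.29.

¥1,874.29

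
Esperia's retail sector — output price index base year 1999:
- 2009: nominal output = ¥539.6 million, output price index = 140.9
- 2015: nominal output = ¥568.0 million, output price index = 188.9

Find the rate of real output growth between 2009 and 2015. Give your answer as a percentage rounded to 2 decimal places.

-21.48%

Deflate each year: 2009 → 539.6/1.409 = 382.97; 2015 → 568.0/1.889 = 300.69.
So real output changed by 300.69/382.97 − 1 = -0.2148, i.e. -21.48%.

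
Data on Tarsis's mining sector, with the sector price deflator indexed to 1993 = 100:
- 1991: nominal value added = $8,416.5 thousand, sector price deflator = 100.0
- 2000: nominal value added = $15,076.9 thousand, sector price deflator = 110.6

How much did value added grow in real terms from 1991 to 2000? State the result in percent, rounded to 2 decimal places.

61.97%

Real value added 1991 = 8416.5 / 1.000 = 8416.50.
Real value added 2000 = 15076.9 / 1.106 = 13631.92.
Real growth = 13631.92 / 8416.50 − 1 = 0.6197.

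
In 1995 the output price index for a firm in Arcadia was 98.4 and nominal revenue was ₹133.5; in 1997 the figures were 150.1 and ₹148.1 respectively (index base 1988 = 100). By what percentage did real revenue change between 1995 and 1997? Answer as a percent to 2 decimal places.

-27.27%

Deflate each year: 1995 → 133.5/0.984 = 135.67; 1997 → 148.1/1.501 = 98.67.
So real revenue changed by 98.67/135.67 − 1 = -0.2727, i.e. -27.27%.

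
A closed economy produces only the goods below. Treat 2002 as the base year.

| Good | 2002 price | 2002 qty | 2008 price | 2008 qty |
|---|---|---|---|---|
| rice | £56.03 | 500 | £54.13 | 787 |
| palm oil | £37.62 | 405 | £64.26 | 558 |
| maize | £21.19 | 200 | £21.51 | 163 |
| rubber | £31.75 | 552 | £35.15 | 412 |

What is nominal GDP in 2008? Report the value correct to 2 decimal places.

Nominal GDP 2008 = Σ (p_2008 × q_2008) = 54.13·787 + 64.26·558 + 21.51·163 + 35.15·412 = 96445.32.

£96445.32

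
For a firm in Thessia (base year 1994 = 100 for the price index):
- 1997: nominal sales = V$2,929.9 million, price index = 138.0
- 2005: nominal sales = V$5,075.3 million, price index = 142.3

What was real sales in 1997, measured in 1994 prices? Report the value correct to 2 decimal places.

Real sales = Nominal / (price index/100) = 2929.9 / 1.380 = 2123.12.

V$2,123.12 million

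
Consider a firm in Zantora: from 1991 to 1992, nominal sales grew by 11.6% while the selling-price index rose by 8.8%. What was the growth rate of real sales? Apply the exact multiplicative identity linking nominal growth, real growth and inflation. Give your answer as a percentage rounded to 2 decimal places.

2.57%

(1 + g_nom) = (1 + g_real)(1 + π), so g_real = 1.1160 / 1.0880 − 1 = 0.02574.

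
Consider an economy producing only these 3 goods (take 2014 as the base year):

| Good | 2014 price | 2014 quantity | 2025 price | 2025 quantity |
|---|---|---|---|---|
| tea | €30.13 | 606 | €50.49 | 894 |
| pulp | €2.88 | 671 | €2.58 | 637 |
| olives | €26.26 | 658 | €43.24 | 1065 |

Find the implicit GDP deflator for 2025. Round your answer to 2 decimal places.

163.62

Nominal GDP 2025 = 50.49·894 + 2.58·637 + 43.24·1065 = 92832.12.
Real GDP 2025 (at 2014 prices) = 30.13·894 + 2.88·637 + 26.26·1065 = 56737.68.
Deflator = Nominal/Real × 100 = 92832.12/56737.68 × 100 = 163.616.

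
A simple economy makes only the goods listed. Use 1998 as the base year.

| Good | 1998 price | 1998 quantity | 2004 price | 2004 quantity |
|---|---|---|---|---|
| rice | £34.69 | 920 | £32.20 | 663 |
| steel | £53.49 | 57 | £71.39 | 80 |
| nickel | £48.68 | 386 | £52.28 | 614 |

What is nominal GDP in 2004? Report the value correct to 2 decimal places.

Nominal GDP 2004 = Σ (p_2004 × q_2004) = 32.20·663 + 71.39·80 + 52.28·614 = 59159.72.

£59159.72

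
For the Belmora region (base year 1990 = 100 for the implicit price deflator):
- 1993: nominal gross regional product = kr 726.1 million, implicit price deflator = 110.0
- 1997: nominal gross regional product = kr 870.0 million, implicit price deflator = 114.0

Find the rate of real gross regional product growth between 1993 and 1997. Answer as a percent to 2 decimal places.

Deflate each year: 1993 → 726.1/1.100 = 660.09; 1997 → 870.0/1.140 = 763.16.
So real gross regional product changed by 763.16/660.09 − 1 = 0.1561, i.e. 15.61%.

15.61%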